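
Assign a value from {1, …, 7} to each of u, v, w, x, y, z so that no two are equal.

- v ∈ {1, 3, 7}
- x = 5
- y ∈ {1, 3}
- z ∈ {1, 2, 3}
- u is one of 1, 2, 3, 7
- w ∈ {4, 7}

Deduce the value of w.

4

x must be 5 (only option left).
Among the 5 still-open variables, 4 fits only w (and all 5 values in {1, 2, 3, 4, 7} must be used), so w = 4.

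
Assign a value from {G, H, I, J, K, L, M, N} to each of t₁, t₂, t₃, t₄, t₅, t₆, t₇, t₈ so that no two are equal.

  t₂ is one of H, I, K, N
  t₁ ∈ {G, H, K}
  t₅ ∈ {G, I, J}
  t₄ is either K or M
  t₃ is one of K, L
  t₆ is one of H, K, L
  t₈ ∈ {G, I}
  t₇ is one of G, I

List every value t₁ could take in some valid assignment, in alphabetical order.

The 8 variables together cover exactly {G, H, I, J, K, L, M, N} — 8 values for 8 variables — and J appears only in t₅'s list, so t₅ = J.
Among the 7 still-open variables, M fits only t₄ (and all 7 values in {G, H, I, K, L, M, N} must be used), so t₄ = M.
The 6 still-open variables together cover exactly {G, H, I, K, L, N} — 6 values for 6 variables — and N appears only in t₂'s list, so t₂ = N.
t₇ and t₈ between them cover only {G, I} — a naked pair. Remove those values from t₁.
No further eliminations apply; t₁ can still be any of H, K.

H, K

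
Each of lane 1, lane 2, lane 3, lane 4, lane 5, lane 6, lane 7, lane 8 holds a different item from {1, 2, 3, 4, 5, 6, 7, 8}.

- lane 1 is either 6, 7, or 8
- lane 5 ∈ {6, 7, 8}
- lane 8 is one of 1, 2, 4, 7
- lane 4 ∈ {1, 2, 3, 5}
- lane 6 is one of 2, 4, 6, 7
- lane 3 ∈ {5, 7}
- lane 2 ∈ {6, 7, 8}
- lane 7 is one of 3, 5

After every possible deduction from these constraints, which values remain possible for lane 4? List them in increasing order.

1, 2

lane 1, lane 2, lane 5 share exactly the 3 values {6, 7, 8}; by pigeonhole those values go to them, so strike 6, 7, 8 from lane 3, lane 6, lane 8.
lane 3 must be 5 (only option left). Remove 5 from lane 4, lane 7.
lane 7's domain is down to {3}, so lane 7 = 3. Remove 3 from lane 4.
No further eliminations apply; lane 4 can still be any of 1, 2.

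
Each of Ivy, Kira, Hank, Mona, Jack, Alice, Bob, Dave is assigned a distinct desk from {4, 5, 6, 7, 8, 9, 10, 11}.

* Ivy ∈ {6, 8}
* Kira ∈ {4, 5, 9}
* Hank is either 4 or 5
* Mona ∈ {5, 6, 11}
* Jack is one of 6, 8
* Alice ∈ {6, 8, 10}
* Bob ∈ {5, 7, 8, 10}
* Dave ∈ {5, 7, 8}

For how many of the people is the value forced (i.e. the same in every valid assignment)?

The 8 variables draw from only 8 values {4, 5, 6, 7, 8, 9, 10, 11}, so each is used; only Kira can be 9, hence Kira = 9.
The 7 still-open variables together cover exactly {4, 5, 6, 7, 8, 10, 11} — 7 values for 7 variables — and 4 appears only in Hank's list, so Hank = 4.
Among the 6 still-open variables, 11 fits only Mona (and all 6 values in {5, 6, 7, 8, 10, 11} must be used), so Mona = 11.
Ivy and Jack between them cover only {6, 8} — a naked pair. Remove those values from Alice, Bob, Dave.
Alice has just one choice, so Alice = 10. So Bob can't be 10.
Determined: Kira=9, Hank=4, Mona=11, Alice=10. The other people each still have more than one consistent value. That makes 4.

4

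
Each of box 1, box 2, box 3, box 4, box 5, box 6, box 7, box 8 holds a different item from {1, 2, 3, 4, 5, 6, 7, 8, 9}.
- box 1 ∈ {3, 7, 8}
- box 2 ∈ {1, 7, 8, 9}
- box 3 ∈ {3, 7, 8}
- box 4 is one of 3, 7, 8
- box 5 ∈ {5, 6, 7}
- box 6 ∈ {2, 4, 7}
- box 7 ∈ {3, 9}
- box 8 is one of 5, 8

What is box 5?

box 1, box 3, box 4 share exactly the 3 values {3, 7, 8}; by pigeonhole those values go to them, so strike 3, 7, 8 from box 2, box 5, box 6, box 7, box 8.
That leaves box 7 = 9. Strike 9 from box 2.
That leaves box 8 = 5. So box 5 can't be 5.
So box 5 = 6.

6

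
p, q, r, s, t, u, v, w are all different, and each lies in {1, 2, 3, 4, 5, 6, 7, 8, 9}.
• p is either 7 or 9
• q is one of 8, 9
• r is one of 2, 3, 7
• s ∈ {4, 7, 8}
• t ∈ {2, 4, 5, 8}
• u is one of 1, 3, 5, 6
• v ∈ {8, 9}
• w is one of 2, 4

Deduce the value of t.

q and v between them cover only {8, 9} — a naked pair. Remove those values from p, s, t.
p has just one choice, so p = 7. Strike 7 from r, s.
That leaves s = 4. Eliminate 4 elsewhere: t, w.
w's domain is down to {2}, so w = 2. Eliminate 2 elsewhere: r, t.
So t = 5.

5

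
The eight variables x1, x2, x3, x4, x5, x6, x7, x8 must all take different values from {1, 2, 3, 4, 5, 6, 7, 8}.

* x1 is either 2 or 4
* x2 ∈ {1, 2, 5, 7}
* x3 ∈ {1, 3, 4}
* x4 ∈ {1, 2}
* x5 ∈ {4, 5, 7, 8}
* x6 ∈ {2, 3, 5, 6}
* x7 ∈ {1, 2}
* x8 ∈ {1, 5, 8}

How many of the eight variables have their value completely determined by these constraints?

3

Among the 8 variables, 6 fits only x6 (and all 8 values in {1, 2, 3, 4, 5, 6, 7, 8} must be used), so x6 = 6.
The 7 still-open variables together cover exactly {1, 2, 3, 4, 5, 7, 8} — 7 values for 7 variables — and 3 appears only in x3's list, so x3 = 3.
The 2 variables x4 and x7 are confined to {1, 2}, which locks those values in; drop them from x1, x2, x8.
x1 has just one choice, so x1 = 4. Strike 4 from x5.
Determined: x1=4, x3=3, x6=6. The other variables each still have more than one consistent value. That makes 3.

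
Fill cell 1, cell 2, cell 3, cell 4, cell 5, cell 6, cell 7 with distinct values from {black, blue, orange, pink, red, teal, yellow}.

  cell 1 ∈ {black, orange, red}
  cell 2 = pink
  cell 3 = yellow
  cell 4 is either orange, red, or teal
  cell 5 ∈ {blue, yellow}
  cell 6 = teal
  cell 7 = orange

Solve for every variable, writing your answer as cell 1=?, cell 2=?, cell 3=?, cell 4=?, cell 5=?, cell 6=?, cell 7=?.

cell 1=black, cell 2=pink, cell 3=yellow, cell 4=red, cell 5=blue, cell 6=teal, cell 7=orange

cell 2's domain is down to {pink}, so cell 2 = pink.
cell 3 has just one choice, so cell 3 = yellow. Strike yellow from cell 5.
cell 5 must be blue (only option left).
cell 6's domain is down to {teal}, so cell 6 = teal. So cell 4 can't be teal.
cell 7 must be orange (only option left). Strike orange from cell 1, cell 4.
That leaves cell 4 = red. So cell 1 can't be red.
That leaves cell 1 = black.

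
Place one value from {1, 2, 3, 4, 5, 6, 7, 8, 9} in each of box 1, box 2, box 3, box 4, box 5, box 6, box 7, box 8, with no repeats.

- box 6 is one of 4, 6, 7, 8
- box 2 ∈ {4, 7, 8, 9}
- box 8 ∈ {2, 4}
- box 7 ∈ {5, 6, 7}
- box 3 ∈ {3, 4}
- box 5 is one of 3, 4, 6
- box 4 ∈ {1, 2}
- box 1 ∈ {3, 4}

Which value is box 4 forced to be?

box 1 and box 3 between them cover only {3, 4} — a naked pair. Remove those values from box 2, box 5, box 6, box 8.
box 5's domain is down to {6}, so box 5 = 6. So box 6, box 7 can't be 6.
box 8 must be 2 (only option left). Remove 2 from box 4.
So box 4 = 1.

1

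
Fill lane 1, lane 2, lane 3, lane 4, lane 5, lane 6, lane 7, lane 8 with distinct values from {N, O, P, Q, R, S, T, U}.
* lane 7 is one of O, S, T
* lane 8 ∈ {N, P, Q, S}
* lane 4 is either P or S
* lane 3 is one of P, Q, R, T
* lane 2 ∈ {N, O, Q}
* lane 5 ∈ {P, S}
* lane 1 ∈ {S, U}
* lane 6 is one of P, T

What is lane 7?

The 8 variables together cover exactly {N, O, P, Q, R, S, T, U} — 8 values for 8 variables — and R appears only in lane 3's list, so lane 3 = R.
The 7 still-open variables draw from only 7 values {N, O, P, Q, S, T, U}, so each is used; only lane 1 can be U, hence lane 1 = U.
lane 4 and lane 5 share exactly the 2 values {P, S}; by pigeonhole those values go to them, so strike P, S from lane 6, lane 7, lane 8.
lane 6 must be T (only option left). Remove T from lane 7.
So lane 7 = O.

O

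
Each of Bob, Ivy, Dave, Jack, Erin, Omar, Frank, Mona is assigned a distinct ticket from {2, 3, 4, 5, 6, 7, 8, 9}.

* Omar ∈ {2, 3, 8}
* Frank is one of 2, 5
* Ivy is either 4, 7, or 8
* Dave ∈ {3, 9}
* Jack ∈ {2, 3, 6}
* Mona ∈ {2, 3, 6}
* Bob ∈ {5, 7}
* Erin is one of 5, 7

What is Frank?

Among the 8 variables, 4 fits only Ivy (and all 8 values in {2, 3, 4, 5, 6, 7, 8, 9} must be used), so Ivy = 4.
The 7 still-open variables draw from only 7 values {2, 3, 5, 6, 7, 8, 9}, so each is used; only Omar can be 8, hence Omar = 8.
The 6 still-open variables draw from only 6 values {2, 3, 5, 6, 7, 9}, so each is used; only Dave can be 9, hence Dave = 9.
The 2 variables Bob and Erin are confined to {5, 7}, which locks those values in; drop them from Frank.
So Frank = 2.

2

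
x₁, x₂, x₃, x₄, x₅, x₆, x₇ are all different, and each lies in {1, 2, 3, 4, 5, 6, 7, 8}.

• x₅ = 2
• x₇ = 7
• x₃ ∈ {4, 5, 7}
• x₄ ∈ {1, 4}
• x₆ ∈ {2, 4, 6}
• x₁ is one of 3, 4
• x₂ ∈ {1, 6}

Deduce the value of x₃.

5

x₅ has just one choice, so x₅ = 2. Strike 2 from x₆.
x₇'s domain is down to {7}, so x₇ = 7. Remove 7 from x₃.
The 5 still-open variables together cover exactly {1, 3, 4, 5, 6} — 5 values for 5 variables — and 3 appears only in x₁'s list, so x₁ = 3.
Among the 4 still-open variables, 5 fits only x₃ (and all 4 values in {1, 4, 5, 6} must be used), so x₃ = 5.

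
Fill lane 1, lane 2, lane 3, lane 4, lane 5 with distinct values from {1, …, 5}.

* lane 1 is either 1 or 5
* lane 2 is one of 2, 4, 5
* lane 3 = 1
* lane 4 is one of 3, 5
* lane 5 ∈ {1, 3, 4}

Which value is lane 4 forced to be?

3

lane 3 must be 1 (only option left). Strike 1 from lane 1, lane 5.
lane 1 has just one choice, so lane 1 = 5. Strike 5 from lane 2, lane 4.
So lane 4 = 3.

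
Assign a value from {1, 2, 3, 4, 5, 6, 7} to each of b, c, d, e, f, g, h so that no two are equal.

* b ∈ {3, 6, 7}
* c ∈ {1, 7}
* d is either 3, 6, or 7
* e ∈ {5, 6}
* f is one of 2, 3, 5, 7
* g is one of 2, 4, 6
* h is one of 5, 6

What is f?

The 7 variables draw from only 7 values {1, 2, 3, 4, 5, 6, 7}, so each is used; only c can be 1, hence c = 1.
Among the 6 still-open variables, 4 fits only g (and all 6 values in {2, 3, 4, 5, 6, 7} must be used), so g = 4.
The 5 still-open variables draw from only 5 values {2, 3, 5, 6, 7}, so each is used; only f can be 2, hence f = 2.

2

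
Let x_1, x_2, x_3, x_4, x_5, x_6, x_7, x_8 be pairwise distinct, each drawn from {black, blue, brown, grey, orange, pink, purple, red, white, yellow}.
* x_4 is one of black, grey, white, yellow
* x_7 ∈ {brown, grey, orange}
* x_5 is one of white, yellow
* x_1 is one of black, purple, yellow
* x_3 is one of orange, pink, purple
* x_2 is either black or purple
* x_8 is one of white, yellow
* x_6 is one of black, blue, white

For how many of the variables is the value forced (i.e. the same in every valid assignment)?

x_5 and x_8 between them cover only {white, yellow} — a naked pair. Remove those values from x_1, x_4, x_6.
x_1 and x_2 share exactly the 2 values {black, purple}; by pigeonhole those values go to them, so strike black, purple from x_3, x_4, x_6.
x_4's domain is down to {grey}, so x_4 = grey. Eliminate grey elsewhere: x_7.
That leaves x_6 = blue.
Determined: x_4=grey, x_6=blue. The other variables each still have more than one consistent value. That makes 2.

2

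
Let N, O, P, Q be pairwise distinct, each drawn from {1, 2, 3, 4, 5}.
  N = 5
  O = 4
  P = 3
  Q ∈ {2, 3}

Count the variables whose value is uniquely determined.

N's domain is down to {5}, so N = 5.
O must be 4 (only option left).
P's domain is down to {3}, so P = 3. Strike 3 from Q.
That leaves Q = 2.
Every variable is fixed: N=5, O=4, P=3, Q=2. That makes 4.

4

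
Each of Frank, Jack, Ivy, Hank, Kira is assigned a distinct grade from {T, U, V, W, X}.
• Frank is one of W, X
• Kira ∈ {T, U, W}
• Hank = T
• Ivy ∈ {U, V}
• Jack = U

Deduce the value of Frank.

Jack must be U (only option left). So Ivy, Kira can't be U.
Ivy's domain is down to {V}, so Ivy = V.
That leaves Hank = T. Eliminate T elsewhere: Kira.
Kira's domain is down to {W}, so Kira = W. So Frank can't be W.
So Frank = X.

X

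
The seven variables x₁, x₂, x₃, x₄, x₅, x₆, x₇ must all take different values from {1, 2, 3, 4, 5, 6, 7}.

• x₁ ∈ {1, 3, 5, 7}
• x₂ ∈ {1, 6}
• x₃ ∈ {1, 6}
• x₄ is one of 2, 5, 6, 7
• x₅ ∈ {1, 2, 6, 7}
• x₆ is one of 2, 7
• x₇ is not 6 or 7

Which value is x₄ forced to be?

The 7 variables together cover exactly {1, 2, 3, 4, 5, 6, 7} — 7 values for 7 variables — and 4 appears only in x₇'s list, so x₇ = 4.
Among the 6 still-open variables, 3 fits only x₁ (and all 6 values in {1, 2, 3, 5, 6, 7} must be used), so x₁ = 3.
Among the 5 still-open variables, 5 fits only x₄ (and all 5 values in {1, 2, 5, 6, 7} must be used), so x₄ = 5.

5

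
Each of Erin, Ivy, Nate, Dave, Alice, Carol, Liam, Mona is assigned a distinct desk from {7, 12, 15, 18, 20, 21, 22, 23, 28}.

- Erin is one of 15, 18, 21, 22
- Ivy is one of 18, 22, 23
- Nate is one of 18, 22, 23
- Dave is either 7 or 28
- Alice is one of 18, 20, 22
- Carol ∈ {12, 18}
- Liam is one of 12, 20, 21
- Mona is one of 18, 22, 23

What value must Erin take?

15

Ivy, Nate, Mona share exactly the 3 values {18, 22, 23}; by pigeonhole those values go to them, so strike 18, 22, 23 from Erin, Alice, Carol.
Alice has just one choice, so Alice = 20. Strike 20 from Liam.
Carol's domain is down to {12}, so Carol = 12. Strike 12 from Liam.
Liam's domain is down to {21}, so Liam = 21. So Erin can't be 21.
So Erin = 15.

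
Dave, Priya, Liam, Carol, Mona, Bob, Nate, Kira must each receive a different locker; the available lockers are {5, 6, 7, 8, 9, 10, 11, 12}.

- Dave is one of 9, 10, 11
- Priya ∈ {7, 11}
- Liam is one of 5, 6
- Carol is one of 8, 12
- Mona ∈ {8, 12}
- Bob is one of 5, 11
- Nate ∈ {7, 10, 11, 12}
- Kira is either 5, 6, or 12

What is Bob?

Among the 8 variables, 9 fits only Dave (and all 8 values in {5, 6, 7, 8, 9, 10, 11, 12} must be used), so Dave = 9.
The 7 still-open variables together cover exactly {5, 6, 7, 8, 10, 11, 12} — 7 values for 7 variables — and 10 appears only in Nate's list, so Nate = 10.
The 6 still-open variables draw from only 6 values {5, 6, 7, 8, 11, 12}, so each is used; only Priya can be 7, hence Priya = 7.
Among the 5 still-open variables, 11 fits only Bob (and all 5 values in {5, 6, 8, 11, 12} must be used), so Bob = 11.

11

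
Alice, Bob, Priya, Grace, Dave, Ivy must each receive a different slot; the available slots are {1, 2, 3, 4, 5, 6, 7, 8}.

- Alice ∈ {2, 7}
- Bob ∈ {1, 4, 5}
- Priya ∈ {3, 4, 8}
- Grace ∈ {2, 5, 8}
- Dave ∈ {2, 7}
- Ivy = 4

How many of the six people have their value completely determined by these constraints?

1

Ivy has just one choice, so Ivy = 4. Remove 4 from Bob, Priya.
Alice and Dave share exactly the 2 values {2, 7}; by pigeonhole those values go to them, so strike 2, 7 from Grace.
Determined: Ivy=4. The other people each still have more than one consistent value. That makes 1.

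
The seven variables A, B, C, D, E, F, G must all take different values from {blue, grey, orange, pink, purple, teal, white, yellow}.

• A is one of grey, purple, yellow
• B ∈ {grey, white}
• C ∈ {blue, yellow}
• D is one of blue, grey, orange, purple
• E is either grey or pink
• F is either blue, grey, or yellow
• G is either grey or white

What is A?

The 7 variables draw from only 7 values {blue, grey, orange, pink, purple, white, yellow}, so each is used; only D can be orange, hence D = orange.
Among the 6 still-open variables, pink fits only E (and all 6 values in {blue, grey, pink, purple, white, yellow} must be used), so E = pink.
Among the 5 still-open variables, purple fits only A (and all 5 values in {blue, grey, purple, white, yellow} must be used), so A = purple.

purple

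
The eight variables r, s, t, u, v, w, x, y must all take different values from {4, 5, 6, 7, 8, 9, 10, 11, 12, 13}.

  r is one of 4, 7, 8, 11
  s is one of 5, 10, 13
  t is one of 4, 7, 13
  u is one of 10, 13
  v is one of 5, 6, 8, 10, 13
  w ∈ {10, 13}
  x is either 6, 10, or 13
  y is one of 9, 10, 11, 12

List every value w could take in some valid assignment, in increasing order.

10, 13

u and w between them cover only {10, 13} — a naked pair. Remove those values from s, t, v, x, y.
s must be 5 (only option left). Strike 5 from v.
x's domain is down to {6}, so x = 6. Eliminate 6 elsewhere: v.
v has just one choice, so v = 8. Remove 8 from r.
No further eliminations apply; w can still be any of 10, 13.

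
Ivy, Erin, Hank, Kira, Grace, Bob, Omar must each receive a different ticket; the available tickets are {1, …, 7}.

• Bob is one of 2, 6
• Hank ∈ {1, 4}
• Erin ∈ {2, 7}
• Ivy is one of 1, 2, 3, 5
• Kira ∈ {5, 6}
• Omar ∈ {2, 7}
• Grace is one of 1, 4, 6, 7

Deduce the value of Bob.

Among the 7 variables, 3 fits only Ivy (and all 7 values in {1, 2, 3, 4, 5, 6, 7} must be used), so Ivy = 3.
The 6 still-open variables together cover exactly {1, 2, 4, 5, 6, 7} — 6 values for 6 variables — and 5 appears only in Kira's list, so Kira = 5.
Erin and Omar share exactly the 2 values {2, 7}; by pigeonhole those values go to them, so strike 2, 7 from Grace, Bob.
So Bob = 6.

6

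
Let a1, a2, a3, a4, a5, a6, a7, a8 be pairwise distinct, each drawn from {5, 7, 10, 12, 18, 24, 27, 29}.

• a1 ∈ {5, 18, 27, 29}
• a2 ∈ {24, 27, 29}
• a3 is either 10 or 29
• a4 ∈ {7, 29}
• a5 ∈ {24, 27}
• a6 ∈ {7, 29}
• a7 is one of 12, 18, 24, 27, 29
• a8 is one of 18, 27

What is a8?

18

The 8 variables draw from only 8 values {5, 7, 10, 12, 18, 24, 27, 29}, so each is used; only a1 can be 5, hence a1 = 5.
The 7 still-open variables draw from only 7 values {7, 10, 12, 18, 24, 27, 29}, so each is used; only a3 can be 10, hence a3 = 10.
The 6 still-open variables draw from only 6 values {7, 12, 18, 24, 27, 29}, so each is used; only a7 can be 12, hence a7 = 12.
The 5 still-open variables draw from only 5 values {7, 18, 24, 27, 29}, so each is used; only a8 can be 18, hence a8 = 18.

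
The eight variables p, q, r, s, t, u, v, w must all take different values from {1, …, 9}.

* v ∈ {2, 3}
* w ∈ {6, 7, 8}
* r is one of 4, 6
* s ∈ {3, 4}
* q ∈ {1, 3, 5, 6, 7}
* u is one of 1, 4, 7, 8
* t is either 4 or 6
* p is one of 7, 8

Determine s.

The 8 variables draw from only 8 values {1, 2, 3, 4, 5, 6, 7, 8}, so each is used; only v can be 2, hence v = 2.
Among the 7 still-open variables, 5 fits only q (and all 7 values in {1, 3, 4, 5, 6, 7, 8} must be used), so q = 5.
The 6 still-open variables together cover exactly {1, 3, 4, 6, 7, 8} — 6 values for 6 variables — and 1 appears only in u's list, so u = 1.
Among the 5 still-open variables, 3 fits only s (and all 5 values in {3, 4, 6, 7, 8} must be used), so s = 3.

3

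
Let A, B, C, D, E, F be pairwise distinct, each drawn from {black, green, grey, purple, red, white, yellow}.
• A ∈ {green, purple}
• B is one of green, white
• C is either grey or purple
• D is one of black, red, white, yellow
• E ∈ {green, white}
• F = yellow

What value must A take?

purple

F has just one choice, so F = yellow. So D can't be yellow.
The 2 variables B and E are confined to {green, white}, which locks those values in; drop them from A, D.
So A = purple.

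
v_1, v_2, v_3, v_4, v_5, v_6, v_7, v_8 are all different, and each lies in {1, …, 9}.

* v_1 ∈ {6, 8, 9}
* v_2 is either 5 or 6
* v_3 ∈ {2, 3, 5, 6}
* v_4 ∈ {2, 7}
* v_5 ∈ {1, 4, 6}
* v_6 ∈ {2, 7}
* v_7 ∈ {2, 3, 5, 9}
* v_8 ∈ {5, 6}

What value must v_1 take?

v_2 and v_8 share exactly the 2 values {5, 6}; by pigeonhole those values go to them, so strike 5, 6 from v_1, v_3, v_5, v_7.
The 2 variables v_4 and v_6 are confined to {2, 7}, which locks those values in; drop them from v_3, v_7.
v_3 has just one choice, so v_3 = 3. Strike 3 from v_7.
v_7's domain is down to {9}, so v_7 = 9. Eliminate 9 elsewhere: v_1.
So v_1 = 8.

8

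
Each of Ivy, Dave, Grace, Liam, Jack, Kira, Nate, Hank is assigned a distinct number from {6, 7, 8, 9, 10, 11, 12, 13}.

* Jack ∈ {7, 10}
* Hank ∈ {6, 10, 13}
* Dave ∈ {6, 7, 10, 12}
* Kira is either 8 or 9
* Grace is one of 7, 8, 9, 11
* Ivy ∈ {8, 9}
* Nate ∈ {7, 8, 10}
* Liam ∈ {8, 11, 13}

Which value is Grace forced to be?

11

The 8 variables draw from only 8 values {6, 7, 8, 9, 10, 11, 12, 13}, so each is used; only Dave can be 12, hence Dave = 12.
The 7 still-open variables draw from only 7 values {6, 7, 8, 9, 10, 11, 13}, so each is used; only Hank can be 6, hence Hank = 6.
Among the 6 still-open variables, 13 fits only Liam (and all 6 values in {7, 8, 9, 10, 11, 13} must be used), so Liam = 13.
Among the 5 still-open variables, 11 fits only Grace (and all 5 values in {7, 8, 9, 10, 11} must be used), so Grace = 11.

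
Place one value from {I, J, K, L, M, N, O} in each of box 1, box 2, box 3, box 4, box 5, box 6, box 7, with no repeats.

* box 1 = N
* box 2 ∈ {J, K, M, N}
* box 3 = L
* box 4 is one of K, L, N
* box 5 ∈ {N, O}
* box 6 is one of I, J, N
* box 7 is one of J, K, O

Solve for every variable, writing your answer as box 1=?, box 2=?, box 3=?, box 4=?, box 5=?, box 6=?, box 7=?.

box 1 must be N (only option left). Strike N from box 2, box 4, box 5, box 6.
box 3's domain is down to {L}, so box 3 = L. Strike L from box 4.
box 4's domain is down to {K}, so box 4 = K. Remove K from box 2, box 7.
box 5 must be O (only option left). Eliminate O elsewhere: box 7.
That leaves box 7 = J. So box 2, box 6 can't be J.
That leaves box 2 = M.
box 6's domain is down to {I}, so box 6 = I.

box 1=N, box 2=M, box 3=L, box 4=K, box 5=O, box 6=I, box 7=J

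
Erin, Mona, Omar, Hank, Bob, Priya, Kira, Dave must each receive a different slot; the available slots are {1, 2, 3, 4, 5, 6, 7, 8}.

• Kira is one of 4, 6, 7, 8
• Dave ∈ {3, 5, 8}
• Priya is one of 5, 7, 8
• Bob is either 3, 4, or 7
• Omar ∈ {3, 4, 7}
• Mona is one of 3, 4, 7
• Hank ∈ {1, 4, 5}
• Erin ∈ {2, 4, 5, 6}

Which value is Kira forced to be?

Among the 8 variables, 1 fits only Hank (and all 8 values in {1, 2, 3, 4, 5, 6, 7, 8} must be used), so Hank = 1.
Among the 7 still-open variables, 2 fits only Erin (and all 7 values in {2, 3, 4, 5, 6, 7, 8} must be used), so Erin = 2.
The 6 still-open variables together cover exactly {3, 4, 5, 6, 7, 8} — 6 values for 6 variables — and 6 appears only in Kira's list, so Kira = 6.

6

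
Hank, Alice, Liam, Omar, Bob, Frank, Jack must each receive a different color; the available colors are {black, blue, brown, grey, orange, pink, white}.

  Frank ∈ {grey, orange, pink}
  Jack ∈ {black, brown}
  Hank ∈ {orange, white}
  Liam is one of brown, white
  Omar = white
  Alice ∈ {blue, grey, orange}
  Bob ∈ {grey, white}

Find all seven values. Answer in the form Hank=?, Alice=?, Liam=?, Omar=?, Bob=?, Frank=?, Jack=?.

Omar has just one choice, so Omar = white. Remove white from Hank, Liam, Bob.
Bob must be grey (only option left). Strike grey from Alice, Frank.
Hank must be orange (only option left). Eliminate orange elsewhere: Alice, Frank.
That leaves Alice = blue.
Liam must be brown (only option left). Remove brown from Jack.
Frank's domain is down to {pink}, so Frank = pink.
Jack has just one choice, so Jack = black.

Hank=orange, Alice=blue, Liam=brown, Omar=white, Bob=grey, Frank=pink, Jack=black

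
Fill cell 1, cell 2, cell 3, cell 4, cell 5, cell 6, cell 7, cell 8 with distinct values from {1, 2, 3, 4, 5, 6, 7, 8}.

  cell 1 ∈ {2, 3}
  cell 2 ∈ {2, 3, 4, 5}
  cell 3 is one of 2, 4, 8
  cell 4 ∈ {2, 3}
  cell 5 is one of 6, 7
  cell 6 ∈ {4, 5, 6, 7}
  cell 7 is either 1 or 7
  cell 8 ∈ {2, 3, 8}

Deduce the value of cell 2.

5

The 8 variables together cover exactly {1, 2, 3, 4, 5, 6, 7, 8} — 8 values for 8 variables — and 1 appears only in cell 7's list, so cell 7 = 1.
cell 1 and cell 4 between them cover only {2, 3} — a naked pair. Remove those values from cell 2, cell 3, cell 8.
That leaves cell 8 = 8. Strike 8 from cell 3.
That leaves cell 3 = 4. So cell 2, cell 6 can't be 4.
So cell 2 = 5.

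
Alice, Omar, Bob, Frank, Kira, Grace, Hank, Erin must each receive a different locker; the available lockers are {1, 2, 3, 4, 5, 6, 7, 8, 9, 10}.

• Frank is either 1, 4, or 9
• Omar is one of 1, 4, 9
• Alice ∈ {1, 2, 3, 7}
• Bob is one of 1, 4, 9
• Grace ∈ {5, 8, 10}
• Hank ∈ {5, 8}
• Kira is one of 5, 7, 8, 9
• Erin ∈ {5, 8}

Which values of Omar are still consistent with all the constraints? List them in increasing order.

1, 4, 9

Hank and Erin share exactly the 2 values {5, 8}; by pigeonhole those values go to them, so strike 5, 8 from Kira, Grace.
Grace's domain is down to {10}, so Grace = 10.
Omar, Bob, Frank share exactly the 3 values {1, 4, 9}; by pigeonhole those values go to them, so strike 1, 4, 9 from Alice, Kira.
Kira's domain is down to {7}, so Kira = 7. Strike 7 from Alice.
No further eliminations apply; Omar can still be any of 1, 4, 9.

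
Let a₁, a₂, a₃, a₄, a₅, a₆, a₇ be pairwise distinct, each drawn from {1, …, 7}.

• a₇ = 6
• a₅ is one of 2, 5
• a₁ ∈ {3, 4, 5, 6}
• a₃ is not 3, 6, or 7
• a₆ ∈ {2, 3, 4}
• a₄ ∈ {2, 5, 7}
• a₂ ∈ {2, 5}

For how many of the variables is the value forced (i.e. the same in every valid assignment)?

a₇ has just one choice, so a₇ = 6. So a₁ can't be 6.
Among the 6 still-open variables, 1 fits only a₃ (and all 6 values in {1, 2, 3, 4, 5, 7} must be used), so a₃ = 1.
Among the 5 still-open variables, 7 fits only a₄ (and all 5 values in {2, 3, 4, 5, 7} must be used), so a₄ = 7.
The 2 variables a₂ and a₅ are confined to {2, 5}, which locks those values in; drop them from a₁, a₆.
Determined: a₃=1, a₄=7, a₇=6. The other variables each still have more than one consistent value. That makes 3.

3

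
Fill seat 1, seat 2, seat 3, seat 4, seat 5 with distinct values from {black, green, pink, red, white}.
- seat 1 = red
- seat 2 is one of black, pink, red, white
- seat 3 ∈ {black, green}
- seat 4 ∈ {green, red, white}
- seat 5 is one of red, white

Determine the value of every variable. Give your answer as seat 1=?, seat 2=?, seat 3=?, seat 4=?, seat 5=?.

seat 1=red, seat 2=pink, seat 3=black, seat 4=green, seat 5=white

seat 1's domain is down to {red}, so seat 1 = red. So seat 2, seat 4, seat 5 can't be red.
seat 5 must be white (only option left). Remove white from seat 2, seat 4.
That leaves seat 4 = green. So seat 3 can't be green.
That leaves seat 3 = black. Eliminate black elsewhere: seat 2.
seat 2 must be pink (only option left).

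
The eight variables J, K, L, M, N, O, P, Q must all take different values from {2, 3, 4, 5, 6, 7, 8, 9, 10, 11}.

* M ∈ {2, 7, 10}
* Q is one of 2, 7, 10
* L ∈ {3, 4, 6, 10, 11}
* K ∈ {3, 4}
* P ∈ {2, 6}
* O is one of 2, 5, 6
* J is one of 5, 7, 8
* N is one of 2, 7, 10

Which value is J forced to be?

M, N, Q share exactly the 3 values {2, 7, 10}; by pigeonhole those values go to them, so strike 2, 7, 10 from J, L, O, P.
P's domain is down to {6}, so P = 6. So L, O can't be 6.
That leaves O = 5. Strike 5 from J.
So J = 8.

8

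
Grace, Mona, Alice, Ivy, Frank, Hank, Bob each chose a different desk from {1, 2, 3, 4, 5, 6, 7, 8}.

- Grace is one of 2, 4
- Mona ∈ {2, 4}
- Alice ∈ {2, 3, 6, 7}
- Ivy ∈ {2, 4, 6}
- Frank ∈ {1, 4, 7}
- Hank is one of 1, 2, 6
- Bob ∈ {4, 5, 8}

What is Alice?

3

Grace and Mona share exactly the 2 values {2, 4}; by pigeonhole those values go to them, so strike 2, 4 from Alice, Ivy, Frank, Hank, Bob.
Ivy's domain is down to {6}, so Ivy = 6. So Alice, Hank can't be 6.
That leaves Hank = 1. Strike 1 from Frank.
That leaves Frank = 7. So Alice can't be 7.
So Alice = 3.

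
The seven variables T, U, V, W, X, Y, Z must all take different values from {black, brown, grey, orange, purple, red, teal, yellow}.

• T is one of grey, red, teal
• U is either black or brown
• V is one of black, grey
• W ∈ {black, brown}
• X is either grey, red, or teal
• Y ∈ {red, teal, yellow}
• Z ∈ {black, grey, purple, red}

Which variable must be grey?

The 7 variables draw from only 7 values {black, brown, grey, purple, red, teal, yellow}, so each is used; only Z can be purple, hence Z = purple.
The 6 still-open variables together cover exactly {black, brown, grey, red, teal, yellow} — 6 values for 6 variables — and yellow appears only in Y's list, so Y = yellow.
The 2 variables U and W are confined to {black, brown}, which locks those values in; drop them from V.
So grey goes to V.

V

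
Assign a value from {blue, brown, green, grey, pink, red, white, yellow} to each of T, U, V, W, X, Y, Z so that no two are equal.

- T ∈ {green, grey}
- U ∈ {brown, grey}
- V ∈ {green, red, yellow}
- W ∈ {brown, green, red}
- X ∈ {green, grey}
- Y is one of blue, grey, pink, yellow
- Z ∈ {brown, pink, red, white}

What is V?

The 2 variables T and X are confined to {green, grey}, which locks those values in; drop them from U, V, W, Y.
U has just one choice, so U = brown. So W, Z can't be brown.
W must be red (only option left). Strike red from V, Z.
So V = yellow.

yellow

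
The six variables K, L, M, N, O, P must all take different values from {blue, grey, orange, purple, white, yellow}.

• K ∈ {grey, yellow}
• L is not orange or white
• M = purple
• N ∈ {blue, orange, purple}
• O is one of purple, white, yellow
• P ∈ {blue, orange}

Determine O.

white

M's domain is down to {purple}, so M = purple. So L, N, O can't be purple.
The 5 still-open variables together cover exactly {blue, grey, orange, white, yellow} — 5 values for 5 variables — and white appears only in O's list, so O = white.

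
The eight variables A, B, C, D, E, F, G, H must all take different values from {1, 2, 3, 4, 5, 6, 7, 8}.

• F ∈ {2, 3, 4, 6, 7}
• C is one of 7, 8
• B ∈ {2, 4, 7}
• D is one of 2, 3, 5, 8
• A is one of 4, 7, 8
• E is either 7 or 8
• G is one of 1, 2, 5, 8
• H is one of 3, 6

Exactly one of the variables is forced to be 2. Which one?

B

Among the 8 variables, 1 fits only G (and all 8 values in {1, 2, 3, 4, 5, 6, 7, 8} must be used), so G = 1.
Among the 7 still-open variables, 5 fits only D (and all 7 values in {2, 3, 4, 5, 6, 7, 8} must be used), so D = 5.
C and E between them cover only {7, 8} — a naked pair. Remove those values from A, B, F.
A has just one choice, so A = 4. Eliminate 4 elsewhere: B, F.
So 2 goes to B.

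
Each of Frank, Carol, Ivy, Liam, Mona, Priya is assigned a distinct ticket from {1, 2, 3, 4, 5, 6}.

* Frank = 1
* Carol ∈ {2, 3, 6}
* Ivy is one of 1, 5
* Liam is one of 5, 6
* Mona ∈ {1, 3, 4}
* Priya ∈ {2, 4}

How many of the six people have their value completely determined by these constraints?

Frank has just one choice, so Frank = 1. Eliminate 1 elsewhere: Ivy, Mona.
That leaves Ivy = 5. Remove 5 from Liam.
Liam has just one choice, so Liam = 6. So Carol can't be 6.
Determined: Frank=1, Ivy=5, Liam=6. The other people each still have more than one consistent value. That makes 3.

3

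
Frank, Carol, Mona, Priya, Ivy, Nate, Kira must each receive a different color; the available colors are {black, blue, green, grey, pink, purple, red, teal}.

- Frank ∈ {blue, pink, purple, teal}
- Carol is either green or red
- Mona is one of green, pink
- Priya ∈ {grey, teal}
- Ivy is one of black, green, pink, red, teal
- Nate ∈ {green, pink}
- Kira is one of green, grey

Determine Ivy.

black

The 2 variables Mona and Nate are confined to {green, pink}, which locks those values in; drop them from Frank, Carol, Ivy, Kira.
Carol has just one choice, so Carol = red. So Ivy can't be red.
Kira's domain is down to {grey}, so Kira = grey. So Priya can't be grey.
Priya must be teal (only option left). So Frank, Ivy can't be teal.
So Ivy = black.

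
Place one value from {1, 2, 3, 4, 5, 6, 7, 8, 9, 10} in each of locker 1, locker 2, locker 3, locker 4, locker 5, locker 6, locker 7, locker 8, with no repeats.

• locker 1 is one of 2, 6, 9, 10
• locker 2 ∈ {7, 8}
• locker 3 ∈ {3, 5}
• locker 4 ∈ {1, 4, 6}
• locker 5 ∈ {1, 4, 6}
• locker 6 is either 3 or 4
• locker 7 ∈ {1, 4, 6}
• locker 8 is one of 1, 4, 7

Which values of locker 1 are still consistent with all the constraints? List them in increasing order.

locker 4, locker 5, locker 7 share exactly the 3 values {1, 4, 6}; by pigeonhole those values go to them, so strike 1, 4, 6 from locker 1, locker 6, locker 8.
That leaves locker 6 = 3. Eliminate 3 elsewhere: locker 3.
locker 8 must be 7 (only option left). So locker 2 can't be 7.
locker 2 has just one choice, so locker 2 = 8.
locker 3's domain is down to {5}, so locker 3 = 5.
No further eliminations apply; locker 1 can still be any of 2, 9, 10.

2, 9, 10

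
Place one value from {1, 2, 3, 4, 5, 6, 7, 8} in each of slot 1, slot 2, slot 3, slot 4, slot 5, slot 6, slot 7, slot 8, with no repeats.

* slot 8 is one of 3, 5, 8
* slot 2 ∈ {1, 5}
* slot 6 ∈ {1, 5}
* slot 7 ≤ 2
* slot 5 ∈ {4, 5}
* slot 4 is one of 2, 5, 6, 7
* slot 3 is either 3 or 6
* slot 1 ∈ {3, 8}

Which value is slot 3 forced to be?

The 8 variables together cover exactly {1, 2, 3, 4, 5, 6, 7, 8} — 8 values for 8 variables — and 4 appears only in slot 5's list, so slot 5 = 4.
The 7 still-open variables together cover exactly {1, 2, 3, 5, 6, 7, 8} — 7 values for 7 variables — and 7 appears only in slot 4's list, so slot 4 = 7.
Among the 6 still-open variables, 2 fits only slot 7 (and all 6 values in {1, 2, 3, 5, 6, 8} must be used), so slot 7 = 2.
The 5 still-open variables draw from only 5 values {1, 3, 5, 6, 8}, so each is used; only slot 3 can be 6, hence slot 3 = 6.

6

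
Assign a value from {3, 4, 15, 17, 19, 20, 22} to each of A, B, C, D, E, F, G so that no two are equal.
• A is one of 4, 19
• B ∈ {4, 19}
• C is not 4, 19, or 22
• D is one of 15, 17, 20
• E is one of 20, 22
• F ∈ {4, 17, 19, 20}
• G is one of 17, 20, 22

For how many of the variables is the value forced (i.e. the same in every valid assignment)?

The 7 variables together cover exactly {3, 4, 15, 17, 19, 20, 22} — 7 values for 7 variables — and 3 appears only in C's list, so C = 3.
The 6 still-open variables together cover exactly {4, 15, 17, 19, 20, 22} — 6 values for 6 variables — and 15 appears only in D's list, so D = 15.
A and B share exactly the 2 values {4, 19}; by pigeonhole those values go to them, so strike 4, 19 from F.
Determined: C=3, D=15. The other variables each still have more than one consistent value. That makes 2.

2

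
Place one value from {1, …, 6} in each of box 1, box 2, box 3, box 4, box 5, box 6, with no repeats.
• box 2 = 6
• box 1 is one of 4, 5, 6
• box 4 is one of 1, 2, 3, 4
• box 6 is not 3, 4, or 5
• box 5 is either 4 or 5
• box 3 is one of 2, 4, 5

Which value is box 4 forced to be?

3

box 2 must be 6 (only option left). So box 1, box 6 can't be 6.
The 5 still-open variables draw from only 5 values {1, 2, 3, 4, 5}, so each is used; only box 4 can be 3, hence box 4 = 3.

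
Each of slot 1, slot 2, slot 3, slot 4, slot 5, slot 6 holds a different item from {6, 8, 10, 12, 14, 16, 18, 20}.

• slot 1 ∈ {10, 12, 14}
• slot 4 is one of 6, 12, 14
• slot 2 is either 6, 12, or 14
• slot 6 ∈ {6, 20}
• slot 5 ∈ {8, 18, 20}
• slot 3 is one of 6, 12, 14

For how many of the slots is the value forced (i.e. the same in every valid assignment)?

2

slot 2, slot 3, slot 4 share exactly the 3 values {6, 12, 14}; by pigeonhole those values go to them, so strike 6, 12, 14 from slot 1, slot 6.
slot 1 must be 10 (only option left).
slot 6 must be 20 (only option left). Strike 20 from slot 5.
Determined: slot 1=10, slot 6=20. The other slots each still have more than one consistent value. That makes 2.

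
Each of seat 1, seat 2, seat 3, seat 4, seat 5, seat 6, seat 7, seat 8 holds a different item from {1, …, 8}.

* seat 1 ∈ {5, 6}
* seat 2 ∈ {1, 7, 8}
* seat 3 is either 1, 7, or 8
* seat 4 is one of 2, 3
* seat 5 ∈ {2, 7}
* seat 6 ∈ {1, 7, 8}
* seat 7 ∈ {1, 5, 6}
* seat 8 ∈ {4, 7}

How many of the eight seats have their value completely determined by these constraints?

3

Among the 8 variables, 3 fits only seat 4 (and all 8 values in {1, 2, 3, 4, 5, 6, 7, 8} must be used), so seat 4 = 3.
The 7 still-open variables draw from only 7 values {1, 2, 4, 5, 6, 7, 8}, so each is used; only seat 5 can be 2, hence seat 5 = 2.
Among the 6 still-open variables, 4 fits only seat 8 (and all 6 values in {1, 4, 5, 6, 7, 8} must be used), so seat 8 = 4.
seat 2, seat 3, seat 6 between them cover only {1, 7, 8} — a naked triple. Remove those values from seat 7.
Determined: seat 4=3, seat 5=2, seat 8=4. The other seats each still have more than one consistent value. That makes 3.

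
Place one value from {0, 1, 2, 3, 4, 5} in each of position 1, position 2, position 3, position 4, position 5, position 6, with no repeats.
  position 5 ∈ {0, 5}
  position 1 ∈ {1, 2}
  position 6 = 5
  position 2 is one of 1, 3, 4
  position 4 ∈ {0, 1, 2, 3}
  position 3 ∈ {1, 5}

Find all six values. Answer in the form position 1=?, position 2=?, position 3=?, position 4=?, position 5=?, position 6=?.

position 1=2, position 2=4, position 3=1, position 4=3, position 5=0, position 6=5

position 6's domain is down to {5}, so position 6 = 5. Remove 5 from position 3, position 5.
position 3 has just one choice, so position 3 = 1. Eliminate 1 elsewhere: position 1, position 2, position 4.
That leaves position 5 = 0. Remove 0 from position 4.
position 1 has just one choice, so position 1 = 2. Strike 2 from position 4.
That leaves position 4 = 3. Strike 3 from position 2.
position 2 must be 4 (only option left).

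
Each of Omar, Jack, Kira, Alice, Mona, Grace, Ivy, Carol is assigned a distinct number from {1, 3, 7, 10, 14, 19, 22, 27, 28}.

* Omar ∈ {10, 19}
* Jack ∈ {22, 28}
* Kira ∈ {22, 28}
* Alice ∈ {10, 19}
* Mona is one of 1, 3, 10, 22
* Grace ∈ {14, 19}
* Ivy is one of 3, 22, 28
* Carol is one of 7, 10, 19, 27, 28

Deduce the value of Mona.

The 2 variables Omar and Alice are confined to {10, 19}, which locks those values in; drop them from Mona, Grace, Carol.
Grace must be 14 (only option left).
The 2 variables Jack and Kira are confined to {22, 28}, which locks those values in; drop them from Mona, Ivy, Carol.
Ivy must be 3 (only option left). Eliminate 3 elsewhere: Mona.
So Mona = 1.

1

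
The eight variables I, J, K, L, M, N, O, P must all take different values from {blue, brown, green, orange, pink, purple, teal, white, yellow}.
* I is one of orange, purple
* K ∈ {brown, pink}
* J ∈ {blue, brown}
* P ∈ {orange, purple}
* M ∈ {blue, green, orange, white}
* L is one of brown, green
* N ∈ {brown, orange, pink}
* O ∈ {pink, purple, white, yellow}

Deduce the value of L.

green

The 8 variables together cover exactly {blue, brown, green, orange, pink, purple, white, yellow} — 8 values for 8 variables — and yellow appears only in O's list, so O = yellow.
The 7 still-open variables together cover exactly {blue, brown, green, orange, pink, purple, white} — 7 values for 7 variables — and white appears only in M's list, so M = white.
The 6 still-open variables draw from only 6 values {blue, brown, green, orange, pink, purple}, so each is used; only J can be blue, hence J = blue.
The 5 still-open variables together cover exactly {brown, green, orange, pink, purple} — 5 values for 5 variables — and green appears only in L's list, so L = green.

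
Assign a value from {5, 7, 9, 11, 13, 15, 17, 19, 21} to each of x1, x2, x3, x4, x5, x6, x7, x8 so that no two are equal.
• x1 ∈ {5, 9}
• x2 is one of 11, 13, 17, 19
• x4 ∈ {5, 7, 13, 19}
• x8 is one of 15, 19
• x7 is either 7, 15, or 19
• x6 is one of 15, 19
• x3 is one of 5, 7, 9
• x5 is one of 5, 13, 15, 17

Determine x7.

The 8 variables together cover exactly {5, 7, 9, 11, 13, 15, 17, 19} — 8 values for 8 variables — and 11 appears only in x2's list, so x2 = 11.
The 7 still-open variables draw from only 7 values {5, 7, 9, 13, 15, 17, 19}, so each is used; only x5 can be 17, hence x5 = 17.
Among the 6 still-open variables, 13 fits only x4 (and all 6 values in {5, 7, 9, 13, 15, 19} must be used), so x4 = 13.
x6 and x8 between them cover only {15, 19} — a naked pair. Remove those values from x7.
So x7 = 7.

7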